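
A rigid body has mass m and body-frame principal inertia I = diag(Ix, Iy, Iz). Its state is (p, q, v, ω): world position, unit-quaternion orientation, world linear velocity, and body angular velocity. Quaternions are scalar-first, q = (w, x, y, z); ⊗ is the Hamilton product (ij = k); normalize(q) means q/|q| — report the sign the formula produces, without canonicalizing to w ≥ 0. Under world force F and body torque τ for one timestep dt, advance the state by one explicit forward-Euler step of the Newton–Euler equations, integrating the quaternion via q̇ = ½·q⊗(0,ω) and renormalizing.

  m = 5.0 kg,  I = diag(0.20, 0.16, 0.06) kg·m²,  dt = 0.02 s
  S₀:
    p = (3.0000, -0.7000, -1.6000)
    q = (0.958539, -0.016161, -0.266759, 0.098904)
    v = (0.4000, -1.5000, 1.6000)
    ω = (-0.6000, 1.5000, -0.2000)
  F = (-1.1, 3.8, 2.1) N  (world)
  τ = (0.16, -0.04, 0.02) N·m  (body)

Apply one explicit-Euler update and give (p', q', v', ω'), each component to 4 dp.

p + v·dt = (3.0080, -0.7300, -1.5680)
new velocity v' = (0.3956, -1.4848, 1.6084)
ω×(Iω) gyroscopic = (0.0300, 0.0168, 0.0360)
(τ − ω×Iω)/I = (0.6500, -0.3550, -0.2667)
ω + α·dt = (-0.5870, 1.4929, -0.2053)
2q̇ = q⊗(0,ω) = (0.4102227, -0.6701276, 1.3752339, -0.3760047)
q + ½dt·q⊗(0,ω), renormalized = (0.9625, -0.0229, -0.2530, 0.0951)

p' = (3.0080, -0.7300, -1.5680)
q' = (0.9625, -0.0229, -0.2530, 0.0951)
v' = (0.3956, -1.4848, 1.6084)
ω' = (-0.5870, 1.4929, -0.2053)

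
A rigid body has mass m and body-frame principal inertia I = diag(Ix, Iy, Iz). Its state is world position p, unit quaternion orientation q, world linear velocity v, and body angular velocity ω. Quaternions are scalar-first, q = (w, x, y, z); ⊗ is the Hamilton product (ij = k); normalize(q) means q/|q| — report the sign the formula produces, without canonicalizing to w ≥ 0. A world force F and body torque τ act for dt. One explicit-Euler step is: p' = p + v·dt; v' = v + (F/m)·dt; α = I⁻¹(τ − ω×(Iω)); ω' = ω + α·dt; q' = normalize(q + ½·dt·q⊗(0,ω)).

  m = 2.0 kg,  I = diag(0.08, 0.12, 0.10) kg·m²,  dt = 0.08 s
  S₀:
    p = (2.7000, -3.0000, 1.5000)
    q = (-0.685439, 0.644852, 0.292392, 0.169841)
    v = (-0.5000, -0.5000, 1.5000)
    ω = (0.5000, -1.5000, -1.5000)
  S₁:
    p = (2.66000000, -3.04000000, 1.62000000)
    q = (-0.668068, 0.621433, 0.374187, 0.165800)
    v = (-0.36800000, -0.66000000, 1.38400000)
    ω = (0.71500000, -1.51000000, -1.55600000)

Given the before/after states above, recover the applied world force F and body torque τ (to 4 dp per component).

F = (3.3000, -4.0000, -2.9000)
τ = (0.1700, 0.0000, -0.1000)

v₁ − v₀ = (0.13200000, -0.16000000, -0.11600000)
m·(v₁−v₀)/dt = (3.3000, -4.0000, -2.9000)
Δω = ω₁−ω₀ = (0.21500000, -0.01000000, -0.05600000)
applied torque τ = (0.1700, 0.0000, -0.1000)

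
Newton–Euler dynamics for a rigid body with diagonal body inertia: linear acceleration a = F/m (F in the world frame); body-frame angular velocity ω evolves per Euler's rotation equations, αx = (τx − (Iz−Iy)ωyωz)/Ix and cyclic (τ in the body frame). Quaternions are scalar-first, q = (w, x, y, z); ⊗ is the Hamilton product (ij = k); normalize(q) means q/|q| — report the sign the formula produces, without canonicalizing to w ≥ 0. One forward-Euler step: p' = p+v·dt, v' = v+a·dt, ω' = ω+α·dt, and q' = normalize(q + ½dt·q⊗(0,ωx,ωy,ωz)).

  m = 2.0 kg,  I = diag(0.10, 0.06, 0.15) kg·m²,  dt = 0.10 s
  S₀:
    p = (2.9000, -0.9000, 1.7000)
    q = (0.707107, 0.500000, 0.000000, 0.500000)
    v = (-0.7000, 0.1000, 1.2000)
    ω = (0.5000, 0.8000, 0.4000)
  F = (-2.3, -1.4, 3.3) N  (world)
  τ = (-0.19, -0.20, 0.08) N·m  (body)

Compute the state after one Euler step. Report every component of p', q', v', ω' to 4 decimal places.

ω×(Iω) gyroscopic = (0.0288, -0.0100, -0.0160)
angular accel α = (-2.1880, -3.1667, 0.6400)
ω' = ω + α·dt = (0.2812, 0.4833, 0.4640)
q⊗(0,ω) = (-0.4500000, -0.0464465, 0.6156856, 0.6828428)
q + ½dt·q⊗(0,ω), renormalized = (0.6837, 0.4970, 0.0307, 0.5334)
linear accel F/m = (-1.1500, -0.7000, 1.6500)
p' = p + v·dt = (2.8300, -0.8900, 1.8200)
new velocity v' = (-0.8150, 0.0300, 1.3650)

p' = (2.8300, -0.8900, 1.8200)
q' = (0.6837, 0.4970, 0.0307, 0.5334)
v' = (-0.8150, 0.0300, 1.3650)
ω' = (0.2812, 0.4833, 0.4640)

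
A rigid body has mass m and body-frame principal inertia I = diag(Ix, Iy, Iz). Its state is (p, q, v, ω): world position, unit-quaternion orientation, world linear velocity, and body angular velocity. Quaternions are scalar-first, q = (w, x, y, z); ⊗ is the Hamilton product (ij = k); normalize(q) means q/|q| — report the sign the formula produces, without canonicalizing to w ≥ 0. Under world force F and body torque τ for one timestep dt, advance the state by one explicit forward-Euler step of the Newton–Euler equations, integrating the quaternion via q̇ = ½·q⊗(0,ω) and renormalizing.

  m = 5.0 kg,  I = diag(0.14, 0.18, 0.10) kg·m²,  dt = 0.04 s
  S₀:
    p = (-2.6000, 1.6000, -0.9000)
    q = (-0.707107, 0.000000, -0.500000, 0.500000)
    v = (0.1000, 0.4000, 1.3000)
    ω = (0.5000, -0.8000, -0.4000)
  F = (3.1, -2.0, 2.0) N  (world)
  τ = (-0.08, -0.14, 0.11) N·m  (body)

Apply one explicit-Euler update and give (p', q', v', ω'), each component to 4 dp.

p' = (-2.5960, 1.6160, -0.8480)
q' = (-0.7110, 0.0049, -0.4836, 0.5105)
v' = (0.1248, 0.3840, 1.3160)
ω' = (0.4845, -0.8293, -0.3496)

precession coupling ω×(Iω) = (-0.0256, -0.0080, -0.0160)
(τ − ω×Iω)/I = (-0.3886, -0.7333, 1.2600)
ω' = ω + α·dt = (0.4845, -0.8293, -0.3496)
2q̇ = q⊗(0,ω) = (-0.2000000, 0.2464465, 0.8156856, 0.5328428)
q' = normalize(q + ½dt·q⊗(0,ω)) = (-0.7110, 0.0049, -0.4836, 0.5105)
p + v·dt = (-2.5960, 1.6160, -0.8480)
v' = v + a·dt = (0.1248, 0.3840, 1.3160)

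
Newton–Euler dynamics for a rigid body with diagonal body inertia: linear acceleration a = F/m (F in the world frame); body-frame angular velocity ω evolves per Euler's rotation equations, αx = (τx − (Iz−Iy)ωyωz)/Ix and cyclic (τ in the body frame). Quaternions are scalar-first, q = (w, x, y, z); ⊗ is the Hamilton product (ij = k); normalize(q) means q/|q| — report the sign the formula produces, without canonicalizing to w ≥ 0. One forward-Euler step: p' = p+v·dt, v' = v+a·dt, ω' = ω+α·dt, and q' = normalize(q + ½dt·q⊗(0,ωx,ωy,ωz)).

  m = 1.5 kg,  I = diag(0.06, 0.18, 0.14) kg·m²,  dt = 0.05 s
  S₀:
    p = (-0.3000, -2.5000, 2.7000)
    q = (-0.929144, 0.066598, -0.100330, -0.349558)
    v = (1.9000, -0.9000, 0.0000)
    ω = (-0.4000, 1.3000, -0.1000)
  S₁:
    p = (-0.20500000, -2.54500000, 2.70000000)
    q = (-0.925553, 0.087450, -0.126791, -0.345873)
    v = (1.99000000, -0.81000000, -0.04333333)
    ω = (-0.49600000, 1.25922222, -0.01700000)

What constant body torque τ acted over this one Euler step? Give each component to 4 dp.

τ = (-0.1100, -0.1500, 0.1700)

ω₁ − ω₀ = (-0.09600000, -0.04077778, 0.08300000)
I·α + gyro = (-0.1100, -0.1500, 0.1700)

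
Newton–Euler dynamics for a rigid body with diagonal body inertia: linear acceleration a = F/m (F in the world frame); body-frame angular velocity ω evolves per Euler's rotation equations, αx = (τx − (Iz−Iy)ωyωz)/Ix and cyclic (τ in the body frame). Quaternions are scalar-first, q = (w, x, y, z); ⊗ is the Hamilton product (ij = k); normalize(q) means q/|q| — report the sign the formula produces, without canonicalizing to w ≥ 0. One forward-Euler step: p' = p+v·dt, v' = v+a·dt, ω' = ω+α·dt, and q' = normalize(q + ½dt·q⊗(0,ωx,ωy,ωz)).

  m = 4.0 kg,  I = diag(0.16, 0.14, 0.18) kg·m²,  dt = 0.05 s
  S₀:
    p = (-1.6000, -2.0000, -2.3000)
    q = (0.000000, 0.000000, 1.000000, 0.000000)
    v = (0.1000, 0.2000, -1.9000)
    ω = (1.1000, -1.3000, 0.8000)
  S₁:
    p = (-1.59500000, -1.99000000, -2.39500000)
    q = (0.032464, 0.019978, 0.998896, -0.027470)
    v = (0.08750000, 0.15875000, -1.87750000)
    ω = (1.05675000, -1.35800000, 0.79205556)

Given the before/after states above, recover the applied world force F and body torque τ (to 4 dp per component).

Δv = v₁−v₀ = (-0.01250000, -0.04125000, 0.02250000)
m·(v₁−v₀)/dt = (-1.0000, -3.3000, 1.8000)
rate change Δω = (-0.04325000, -0.05800000, -0.00794444)
I·α + gyro = (-0.1800, -0.1800, 0.0000)

F = (-1.0000, -3.3000, 1.8000)
τ = (-0.1800, -0.1800, 0.0000)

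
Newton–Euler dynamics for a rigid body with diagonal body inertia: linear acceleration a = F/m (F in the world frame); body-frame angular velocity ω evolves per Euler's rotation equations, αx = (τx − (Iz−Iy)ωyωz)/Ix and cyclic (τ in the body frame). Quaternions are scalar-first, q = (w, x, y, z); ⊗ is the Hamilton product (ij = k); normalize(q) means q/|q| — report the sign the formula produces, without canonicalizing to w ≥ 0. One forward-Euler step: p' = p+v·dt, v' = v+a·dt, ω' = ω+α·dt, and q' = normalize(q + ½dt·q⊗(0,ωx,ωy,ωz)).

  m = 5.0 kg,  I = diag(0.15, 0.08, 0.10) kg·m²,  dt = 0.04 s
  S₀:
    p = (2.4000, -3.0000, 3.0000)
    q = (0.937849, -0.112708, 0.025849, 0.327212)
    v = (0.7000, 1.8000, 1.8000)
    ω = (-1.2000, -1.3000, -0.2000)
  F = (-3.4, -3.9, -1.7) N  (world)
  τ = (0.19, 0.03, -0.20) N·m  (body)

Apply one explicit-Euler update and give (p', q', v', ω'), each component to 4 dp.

p' = (2.4280, -2.9280, 3.0720)
q' = (0.9365, -0.1267, -0.0068, 0.3268)
v' = (0.6728, 1.7688, 1.7864)
ω' = (-1.1507, -1.2910, -0.2363)

ω×(Iω) gyroscopic = (0.0052, 0.0120, -0.1092)
α = I⁻¹(τ − ω×Iω) = (1.2320, 0.2250, -0.9080)
ω + α·dt = (-1.1507, -1.2910, -0.2363)
Hamilton product q⊗(0,ω) = (-0.0362035, -0.7052130, -1.6343997, -0.0100306)
updated quaternion q' = (0.9365, -0.1267, -0.0068, 0.3268)
p + v·dt = (2.4280, -2.9280, 3.0720)
v + (F/m)dt = (0.6728, 1.7688, 1.7864)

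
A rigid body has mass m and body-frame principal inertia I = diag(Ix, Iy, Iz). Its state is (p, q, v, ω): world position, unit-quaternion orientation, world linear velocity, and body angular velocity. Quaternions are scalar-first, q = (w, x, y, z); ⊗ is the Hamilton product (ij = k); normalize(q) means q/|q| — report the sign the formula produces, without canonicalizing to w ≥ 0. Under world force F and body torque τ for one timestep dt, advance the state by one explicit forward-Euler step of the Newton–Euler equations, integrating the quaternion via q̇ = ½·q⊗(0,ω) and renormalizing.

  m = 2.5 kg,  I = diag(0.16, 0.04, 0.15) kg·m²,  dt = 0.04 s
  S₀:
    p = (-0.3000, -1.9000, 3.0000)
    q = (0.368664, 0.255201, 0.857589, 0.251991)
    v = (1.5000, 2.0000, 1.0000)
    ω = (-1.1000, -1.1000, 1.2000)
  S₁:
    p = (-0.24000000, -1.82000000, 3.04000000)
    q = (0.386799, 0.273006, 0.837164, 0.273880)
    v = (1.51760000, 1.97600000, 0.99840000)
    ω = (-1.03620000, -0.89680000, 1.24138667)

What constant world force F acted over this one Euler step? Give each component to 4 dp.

F = (1.1000, -1.5000, -0.1000)

v₁ − v₀ = (0.01760000, -0.02400000, -0.00160000)
m·(v₁−v₀)/dt = (1.1000, -1.5000, -0.1000)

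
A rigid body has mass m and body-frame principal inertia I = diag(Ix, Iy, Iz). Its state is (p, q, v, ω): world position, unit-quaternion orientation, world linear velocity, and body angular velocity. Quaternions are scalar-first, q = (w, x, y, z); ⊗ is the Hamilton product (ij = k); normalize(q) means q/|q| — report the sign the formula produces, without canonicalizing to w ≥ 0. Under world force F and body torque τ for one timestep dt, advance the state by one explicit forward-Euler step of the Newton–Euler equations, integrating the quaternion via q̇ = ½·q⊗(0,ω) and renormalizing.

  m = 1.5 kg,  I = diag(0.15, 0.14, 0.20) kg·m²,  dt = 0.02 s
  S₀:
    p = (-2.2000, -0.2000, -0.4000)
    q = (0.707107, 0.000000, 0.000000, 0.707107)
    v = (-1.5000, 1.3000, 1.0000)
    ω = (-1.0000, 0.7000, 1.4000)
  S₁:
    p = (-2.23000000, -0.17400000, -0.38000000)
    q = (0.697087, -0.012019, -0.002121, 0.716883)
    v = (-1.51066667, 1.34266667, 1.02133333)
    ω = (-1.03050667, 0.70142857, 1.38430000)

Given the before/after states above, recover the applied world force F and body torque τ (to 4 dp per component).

Δv = v₁−v₀ = (-0.01066667, 0.04266667, 0.02133333)
F = m·Δv/dt = (-0.8000, 3.2000, 1.6000)
rate change Δω = (-0.03050667, 0.00142857, -0.01570000)
applied torque τ = (-0.1700, 0.0800, -0.1500)

F = (-0.8000, 3.2000, 1.6000)
τ = (-0.1700, 0.0800, -0.1500)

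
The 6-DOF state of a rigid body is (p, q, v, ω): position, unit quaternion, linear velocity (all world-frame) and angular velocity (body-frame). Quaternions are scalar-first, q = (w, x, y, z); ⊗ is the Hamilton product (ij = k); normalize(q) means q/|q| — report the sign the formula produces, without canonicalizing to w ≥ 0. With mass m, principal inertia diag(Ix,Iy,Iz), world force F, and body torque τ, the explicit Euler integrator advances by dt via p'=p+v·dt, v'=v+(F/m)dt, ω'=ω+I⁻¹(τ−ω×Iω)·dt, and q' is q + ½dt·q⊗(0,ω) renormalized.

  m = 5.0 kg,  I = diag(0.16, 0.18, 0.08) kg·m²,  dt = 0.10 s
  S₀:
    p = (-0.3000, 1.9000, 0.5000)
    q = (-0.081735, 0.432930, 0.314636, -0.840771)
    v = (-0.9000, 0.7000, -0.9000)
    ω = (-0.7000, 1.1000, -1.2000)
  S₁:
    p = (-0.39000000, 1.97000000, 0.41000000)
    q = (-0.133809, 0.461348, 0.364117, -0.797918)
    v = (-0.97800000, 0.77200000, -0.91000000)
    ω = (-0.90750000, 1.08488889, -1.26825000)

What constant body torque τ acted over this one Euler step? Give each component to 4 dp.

τ = (-0.2000, 0.0400, -0.0700)

Δω = ω₁−ω₀ = (-0.20750000, -0.01511111, -0.06825000)
applied torque τ = (-0.2000, 0.0400, -0.0700)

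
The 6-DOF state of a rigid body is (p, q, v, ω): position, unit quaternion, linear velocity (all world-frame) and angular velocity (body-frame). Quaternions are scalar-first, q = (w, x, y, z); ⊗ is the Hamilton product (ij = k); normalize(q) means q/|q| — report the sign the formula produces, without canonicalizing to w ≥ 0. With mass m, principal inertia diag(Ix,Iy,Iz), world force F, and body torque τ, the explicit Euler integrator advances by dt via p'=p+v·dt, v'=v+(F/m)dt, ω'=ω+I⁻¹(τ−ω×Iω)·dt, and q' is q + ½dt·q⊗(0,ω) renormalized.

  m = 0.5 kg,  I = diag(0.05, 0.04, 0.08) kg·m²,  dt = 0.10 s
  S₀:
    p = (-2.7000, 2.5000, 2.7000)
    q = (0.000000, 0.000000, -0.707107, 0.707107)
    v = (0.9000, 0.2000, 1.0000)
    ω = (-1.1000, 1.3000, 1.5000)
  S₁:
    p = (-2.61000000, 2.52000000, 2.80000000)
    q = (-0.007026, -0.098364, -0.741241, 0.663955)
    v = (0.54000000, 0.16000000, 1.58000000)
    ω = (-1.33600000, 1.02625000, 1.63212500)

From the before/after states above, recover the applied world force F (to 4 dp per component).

F = (-1.8000, -0.2000, 2.9000)

Δv = v₁−v₀ = (-0.36000000, -0.04000000, 0.58000000)
F = m·Δv/dt = (-1.8000, -0.2000, 2.9000)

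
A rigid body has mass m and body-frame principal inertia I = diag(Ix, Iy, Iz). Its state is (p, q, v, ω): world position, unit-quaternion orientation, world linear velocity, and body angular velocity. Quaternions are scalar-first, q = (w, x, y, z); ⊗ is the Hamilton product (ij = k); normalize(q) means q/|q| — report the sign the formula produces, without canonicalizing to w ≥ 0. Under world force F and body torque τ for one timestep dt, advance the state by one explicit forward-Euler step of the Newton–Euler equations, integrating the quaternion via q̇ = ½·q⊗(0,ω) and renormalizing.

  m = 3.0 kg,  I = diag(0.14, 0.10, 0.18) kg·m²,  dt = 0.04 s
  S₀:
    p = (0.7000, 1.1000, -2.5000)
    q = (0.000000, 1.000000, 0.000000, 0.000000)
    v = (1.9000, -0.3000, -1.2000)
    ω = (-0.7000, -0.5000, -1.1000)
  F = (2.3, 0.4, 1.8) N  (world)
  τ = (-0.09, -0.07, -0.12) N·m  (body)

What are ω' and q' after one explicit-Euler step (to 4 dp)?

precession coupling ω×(Iω) = (0.0440, -0.0308, -0.0140)
angular accel α = (-0.9571, -0.3920, -0.5889)
ω + α·dt = (-0.7383, -0.5157, -1.1236)
Hamilton product q⊗(0,ω) = (0.7000000, 0.0000000, 1.1000000, -0.5000000)
q' = normalize(q + ½dt·q⊗(0,ω)) = (0.0140, 0.9996, 0.0220, -0.0100)

ω' = (-0.7383, -0.5157, -1.1236)
q' = (0.0140, 0.9996, 0.0220, -0.0100)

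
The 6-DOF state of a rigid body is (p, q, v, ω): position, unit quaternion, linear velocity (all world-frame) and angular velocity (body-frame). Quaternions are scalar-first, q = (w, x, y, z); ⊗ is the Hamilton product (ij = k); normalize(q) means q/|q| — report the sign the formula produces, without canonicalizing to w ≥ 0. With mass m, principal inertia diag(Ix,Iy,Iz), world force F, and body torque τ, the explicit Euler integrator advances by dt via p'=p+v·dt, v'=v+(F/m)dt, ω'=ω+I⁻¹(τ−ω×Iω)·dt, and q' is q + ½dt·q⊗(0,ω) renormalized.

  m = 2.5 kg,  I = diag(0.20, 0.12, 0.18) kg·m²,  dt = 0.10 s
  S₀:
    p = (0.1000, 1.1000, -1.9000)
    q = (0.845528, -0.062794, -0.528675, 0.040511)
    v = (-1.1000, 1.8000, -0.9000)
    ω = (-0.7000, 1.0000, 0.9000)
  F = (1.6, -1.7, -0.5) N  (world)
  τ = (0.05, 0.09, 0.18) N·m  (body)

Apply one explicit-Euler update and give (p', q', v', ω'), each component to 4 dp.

p' = (-0.0100, 1.2800, -1.9900)
q' = (0.8655, -0.1179, -0.4836, 0.0568)
v' = (-1.0360, 1.7320, -0.9200)
ω' = (-0.7020, 1.0855, 0.9689)

linear accel F/m = (0.6400, -0.6800, -0.2000)
p' = p + v·dt = (-0.0100, 1.2800, -1.9900)
v + (F/m)dt = (-1.0360, 1.7320, -0.9200)
(τ − ω×Iω)/I = (-0.0200, 0.8550, 0.6889)
ω' = ω + α·dt = (-0.7020, 1.0855, 0.9689)
Hamilton product q⊗(0,ω) = (0.4482593, -1.1081881, 0.8736849, 0.3281087)
updated quaternion q' = (0.8655, -0.1179, -0.4836, 0.0568)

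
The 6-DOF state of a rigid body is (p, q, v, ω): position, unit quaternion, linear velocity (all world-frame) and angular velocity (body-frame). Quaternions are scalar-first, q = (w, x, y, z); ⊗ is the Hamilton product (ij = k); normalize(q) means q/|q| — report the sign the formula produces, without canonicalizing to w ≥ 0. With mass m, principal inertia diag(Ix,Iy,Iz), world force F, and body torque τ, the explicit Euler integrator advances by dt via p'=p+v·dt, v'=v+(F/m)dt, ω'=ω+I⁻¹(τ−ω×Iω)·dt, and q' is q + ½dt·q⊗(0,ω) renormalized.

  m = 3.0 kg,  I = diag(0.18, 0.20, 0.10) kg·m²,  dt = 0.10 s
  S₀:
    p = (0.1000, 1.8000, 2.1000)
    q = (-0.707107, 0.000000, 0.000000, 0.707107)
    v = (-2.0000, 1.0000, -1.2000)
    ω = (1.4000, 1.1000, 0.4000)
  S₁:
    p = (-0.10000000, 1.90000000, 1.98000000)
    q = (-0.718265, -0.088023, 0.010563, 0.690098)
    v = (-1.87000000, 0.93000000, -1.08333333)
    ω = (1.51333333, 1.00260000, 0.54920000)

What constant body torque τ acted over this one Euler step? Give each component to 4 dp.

τ = (0.1600, -0.1500, 0.1800)

Δω = ω₁−ω₀ = (0.11333333, -0.09740000, 0.14920000)
I·α + gyro = (0.1600, -0.1500, 0.1800)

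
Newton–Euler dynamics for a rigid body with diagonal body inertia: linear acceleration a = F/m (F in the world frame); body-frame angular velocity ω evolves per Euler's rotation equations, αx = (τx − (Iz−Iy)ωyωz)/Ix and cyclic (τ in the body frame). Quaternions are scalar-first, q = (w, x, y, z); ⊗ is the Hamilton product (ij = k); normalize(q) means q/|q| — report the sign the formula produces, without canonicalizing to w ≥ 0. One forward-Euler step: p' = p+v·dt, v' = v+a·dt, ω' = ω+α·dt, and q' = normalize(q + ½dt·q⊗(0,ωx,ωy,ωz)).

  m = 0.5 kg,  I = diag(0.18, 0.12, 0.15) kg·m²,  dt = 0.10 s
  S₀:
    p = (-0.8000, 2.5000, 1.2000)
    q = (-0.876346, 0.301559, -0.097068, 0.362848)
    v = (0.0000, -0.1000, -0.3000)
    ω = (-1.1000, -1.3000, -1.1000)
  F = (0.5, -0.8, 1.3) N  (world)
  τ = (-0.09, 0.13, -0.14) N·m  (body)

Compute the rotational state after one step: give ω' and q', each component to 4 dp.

precession coupling ω×(Iω) = (0.0429, 0.0363, -0.0858)
(τ − ω×Iω)/I = (-0.7383, 0.7808, -0.3613)
new body rate ω' = (-1.1738, -1.2219, -1.1361)
q⊗(0,ω) = (0.6046593, 1.5424578, 1.0718319, 0.4651791)
updated quaternion q' = (-0.8418, 0.3768, -0.0433, 0.3841)

ω' = (-1.1738, -1.2219, -1.1361)
q' = (-0.8418, 0.3768, -0.0433, 0.3841)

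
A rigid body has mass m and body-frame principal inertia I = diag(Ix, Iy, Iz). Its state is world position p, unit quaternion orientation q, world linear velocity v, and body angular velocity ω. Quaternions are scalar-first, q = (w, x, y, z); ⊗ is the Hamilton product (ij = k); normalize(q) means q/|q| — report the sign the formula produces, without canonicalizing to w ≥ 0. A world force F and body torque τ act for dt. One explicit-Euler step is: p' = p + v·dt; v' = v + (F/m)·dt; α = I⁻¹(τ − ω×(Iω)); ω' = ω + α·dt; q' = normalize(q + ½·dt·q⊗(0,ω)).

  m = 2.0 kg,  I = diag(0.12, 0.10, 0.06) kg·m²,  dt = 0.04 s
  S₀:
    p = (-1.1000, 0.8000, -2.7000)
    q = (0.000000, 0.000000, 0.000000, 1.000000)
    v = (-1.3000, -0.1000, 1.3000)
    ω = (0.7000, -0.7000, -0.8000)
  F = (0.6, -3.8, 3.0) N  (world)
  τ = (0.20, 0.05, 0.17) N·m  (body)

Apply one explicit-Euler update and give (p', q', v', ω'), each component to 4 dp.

p' = (-1.1520, 0.7960, -2.6480)
q' = (0.0160, 0.0140, 0.0140, 0.9997)
v' = (-1.2880, -0.1760, 1.3600)
ω' = (0.7741, -0.6666, -0.6932)

α = I⁻¹(τ − ω×Iω) = (1.8533, 0.8360, 2.6700)
ω + α·dt = (0.7741, -0.6666, -0.6932)
2q̇ = q⊗(0,ω) = (0.8000000, 0.7000000, 0.7000000, 0.0000000)
updated quaternion q' = (0.0160, 0.0140, 0.0140, 0.9997)
a = F/m = (0.3000, -1.9000, 1.5000)
p' = p + v·dt = (-1.1520, 0.7960, -2.6480)
new velocity v' = (-1.2880, -0.1760, 1.3600)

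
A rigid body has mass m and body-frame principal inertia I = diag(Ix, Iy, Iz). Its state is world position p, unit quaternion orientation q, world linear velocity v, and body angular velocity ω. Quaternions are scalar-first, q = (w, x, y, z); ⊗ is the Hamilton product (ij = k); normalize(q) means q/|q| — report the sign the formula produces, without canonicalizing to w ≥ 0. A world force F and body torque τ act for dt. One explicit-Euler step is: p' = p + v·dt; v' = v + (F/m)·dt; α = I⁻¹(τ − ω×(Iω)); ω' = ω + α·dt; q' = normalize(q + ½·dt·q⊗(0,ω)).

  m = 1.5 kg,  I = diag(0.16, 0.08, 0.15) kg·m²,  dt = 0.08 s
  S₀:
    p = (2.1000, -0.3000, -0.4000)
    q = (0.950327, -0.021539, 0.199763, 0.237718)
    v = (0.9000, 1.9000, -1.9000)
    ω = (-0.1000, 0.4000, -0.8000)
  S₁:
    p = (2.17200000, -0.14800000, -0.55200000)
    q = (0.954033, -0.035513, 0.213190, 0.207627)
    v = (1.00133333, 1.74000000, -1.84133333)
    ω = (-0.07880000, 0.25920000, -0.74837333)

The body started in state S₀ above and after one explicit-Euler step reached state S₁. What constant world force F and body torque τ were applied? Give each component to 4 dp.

F = (1.9000, -3.0000, 1.1000)
τ = (0.0200, -0.1400, 0.1000)

rate change Δω = (0.02120000, -0.14080000, 0.05162667)
gyro term ω₀×Iω₀ = (-0.0224, 0.0008, 0.0032)
I·α + gyro = (0.0200, -0.1400, 0.1000)
velocity change Δv = (0.10133333, -0.16000000, 0.05866667)
m·(v₁−v₀)/dt = (1.9000, -3.0000, 1.1000)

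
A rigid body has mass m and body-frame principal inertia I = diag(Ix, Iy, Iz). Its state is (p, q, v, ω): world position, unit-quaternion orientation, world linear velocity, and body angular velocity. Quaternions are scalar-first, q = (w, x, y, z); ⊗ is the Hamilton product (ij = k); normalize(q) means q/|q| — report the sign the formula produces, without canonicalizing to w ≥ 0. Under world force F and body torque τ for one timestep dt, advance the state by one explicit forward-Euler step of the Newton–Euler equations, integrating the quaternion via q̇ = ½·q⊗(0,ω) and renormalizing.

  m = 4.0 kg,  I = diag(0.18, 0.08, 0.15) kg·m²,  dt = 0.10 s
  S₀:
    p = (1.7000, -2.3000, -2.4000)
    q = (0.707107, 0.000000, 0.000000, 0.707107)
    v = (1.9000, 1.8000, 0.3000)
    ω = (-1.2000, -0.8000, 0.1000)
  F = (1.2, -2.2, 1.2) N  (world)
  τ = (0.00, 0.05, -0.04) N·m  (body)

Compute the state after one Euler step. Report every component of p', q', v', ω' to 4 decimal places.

a = (0.3000, -0.5500, 0.3000)
p' = p + v·dt = (1.8900, -2.1200, -2.3700)
v' = v + a·dt = (1.9300, 1.7450, 0.3300)
ω×(Iω) gyroscopic = (-0.0056, -0.0036, -0.0960)
α = I⁻¹(τ − ω×Iω) = (0.0311, 0.6700, 0.3733)
ω' = ω + α·dt = (-1.1969, -0.7330, 0.1373)
Hamilton product q⊗(0,ω) = (-0.0707107, -0.2828428, -1.4142140, 0.0707107)
q + ½dt·q⊗(0,ω), renormalized = (0.7017, -0.0141, -0.0705, 0.7088)

p' = (1.8900, -2.1200, -2.3700)
q' = (0.7017, -0.0141, -0.0705, 0.7088)
v' = (1.9300, 1.7450, 0.3300)
ω' = (-1.1969, -0.7330, 0.1373)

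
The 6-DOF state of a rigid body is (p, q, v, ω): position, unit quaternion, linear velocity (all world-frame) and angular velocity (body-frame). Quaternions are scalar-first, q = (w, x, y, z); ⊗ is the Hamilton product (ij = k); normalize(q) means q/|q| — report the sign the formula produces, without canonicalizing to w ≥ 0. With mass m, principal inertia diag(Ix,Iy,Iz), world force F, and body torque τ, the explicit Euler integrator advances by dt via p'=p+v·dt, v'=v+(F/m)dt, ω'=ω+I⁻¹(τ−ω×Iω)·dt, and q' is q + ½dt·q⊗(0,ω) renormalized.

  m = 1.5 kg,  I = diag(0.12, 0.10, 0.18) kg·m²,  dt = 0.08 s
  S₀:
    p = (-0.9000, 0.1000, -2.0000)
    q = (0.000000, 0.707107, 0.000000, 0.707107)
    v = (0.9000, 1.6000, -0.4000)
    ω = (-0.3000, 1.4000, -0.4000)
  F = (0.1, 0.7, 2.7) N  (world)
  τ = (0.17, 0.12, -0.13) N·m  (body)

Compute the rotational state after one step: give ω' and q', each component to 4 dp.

gyro term ω×Iω = (-0.0448, -0.0072, 0.0084)
α = I⁻¹(τ − ω×Iω) = (1.7900, 1.2720, -0.7689)
ω + α·dt = (-0.1568, 1.5018, -0.4615)
2q̇ = q⊗(0,ω) = (0.4949749, -0.9899498, 0.0707107, 0.9899498)
q + ½dt·q⊗(0,ω), renormalized = (0.0198, 0.6663, 0.0028, 0.7454)

ω' = (-0.1568, 1.5018, -0.4615)
q' = (0.0198, 0.6663, 0.0028, 0.7454)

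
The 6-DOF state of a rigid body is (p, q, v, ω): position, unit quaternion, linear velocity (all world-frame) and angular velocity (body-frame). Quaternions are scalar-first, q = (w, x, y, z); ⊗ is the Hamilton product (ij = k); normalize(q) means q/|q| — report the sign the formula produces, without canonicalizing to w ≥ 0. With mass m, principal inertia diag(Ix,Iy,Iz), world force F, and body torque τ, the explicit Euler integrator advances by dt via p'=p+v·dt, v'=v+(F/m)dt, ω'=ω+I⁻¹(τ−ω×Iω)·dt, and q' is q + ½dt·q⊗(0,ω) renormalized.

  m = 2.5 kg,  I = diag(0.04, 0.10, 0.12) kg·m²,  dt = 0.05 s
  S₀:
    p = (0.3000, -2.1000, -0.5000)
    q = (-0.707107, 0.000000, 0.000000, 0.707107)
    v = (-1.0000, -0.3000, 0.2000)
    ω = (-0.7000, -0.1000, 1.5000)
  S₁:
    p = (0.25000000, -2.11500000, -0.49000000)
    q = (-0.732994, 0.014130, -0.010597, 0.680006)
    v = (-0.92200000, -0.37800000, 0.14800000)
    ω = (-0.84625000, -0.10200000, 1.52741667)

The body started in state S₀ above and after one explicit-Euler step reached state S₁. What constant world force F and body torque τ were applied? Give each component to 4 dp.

Δv = v₁−v₀ = (0.07800000, -0.07800000, -0.05200000)
m·(v₁−v₀)/dt = (3.9000, -3.9000, -2.6000)
rate change Δω = (-0.14625000, -0.00200000, 0.02741667)
I·α + gyro = (-0.1200, 0.0800, 0.0700)

F = (3.9000, -3.9000, -2.6000)
τ = (-0.1200, 0.0800, 0.0700)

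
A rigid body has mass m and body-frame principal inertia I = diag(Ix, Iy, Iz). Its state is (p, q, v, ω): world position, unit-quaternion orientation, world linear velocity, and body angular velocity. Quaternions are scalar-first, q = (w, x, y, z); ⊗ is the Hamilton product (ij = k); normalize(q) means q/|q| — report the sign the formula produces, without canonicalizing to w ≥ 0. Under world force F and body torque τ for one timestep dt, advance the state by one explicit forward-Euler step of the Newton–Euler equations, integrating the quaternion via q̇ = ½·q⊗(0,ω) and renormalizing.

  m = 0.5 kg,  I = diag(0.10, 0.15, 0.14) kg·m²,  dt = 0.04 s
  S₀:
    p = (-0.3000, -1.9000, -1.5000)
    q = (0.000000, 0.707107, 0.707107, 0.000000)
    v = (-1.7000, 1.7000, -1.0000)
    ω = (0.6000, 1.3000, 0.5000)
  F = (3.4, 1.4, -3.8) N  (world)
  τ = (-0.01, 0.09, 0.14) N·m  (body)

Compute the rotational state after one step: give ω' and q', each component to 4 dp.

ω' = (0.5986, 1.3272, 0.5289)
q' = (-0.0269, 0.7138, 0.6997, 0.0099)

gyro term ω×Iω = (-0.0065, -0.0120, 0.0390)
(τ − ω×Iω)/I = (-0.0350, 0.6800, 0.7214)
ω + α·dt = (0.5986, 1.3272, 0.5289)
Hamilton product q⊗(0,ω) = (-1.3435033, 0.3535535, -0.3535535, 0.4949749)
q' = normalize(q + ½dt·q⊗(0,ω)) = (-0.0269, 0.7138, 0.6997, 0.0099)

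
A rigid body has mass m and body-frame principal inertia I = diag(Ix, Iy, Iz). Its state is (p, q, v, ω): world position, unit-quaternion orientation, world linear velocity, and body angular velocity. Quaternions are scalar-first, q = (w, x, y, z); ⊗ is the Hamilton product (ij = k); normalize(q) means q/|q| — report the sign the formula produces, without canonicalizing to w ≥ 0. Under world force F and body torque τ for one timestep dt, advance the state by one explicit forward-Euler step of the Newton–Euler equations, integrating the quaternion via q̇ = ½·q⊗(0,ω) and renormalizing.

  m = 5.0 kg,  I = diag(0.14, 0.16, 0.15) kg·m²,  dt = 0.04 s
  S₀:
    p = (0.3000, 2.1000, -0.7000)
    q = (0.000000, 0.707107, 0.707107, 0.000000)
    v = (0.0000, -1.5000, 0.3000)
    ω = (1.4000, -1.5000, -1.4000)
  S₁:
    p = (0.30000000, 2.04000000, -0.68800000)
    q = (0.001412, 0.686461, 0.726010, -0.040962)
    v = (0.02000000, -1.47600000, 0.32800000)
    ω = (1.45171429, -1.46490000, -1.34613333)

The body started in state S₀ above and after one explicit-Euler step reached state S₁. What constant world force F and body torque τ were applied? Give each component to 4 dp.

F = (2.5000, 3.0000, 3.5000)
τ = (0.1600, 0.1600, 0.1600)

rate change Δω = (0.05171429, 0.03510000, 0.05386667)
gyro term ω₀×Iω₀ = (-0.0210, 0.0196, -0.0420)
applied torque τ = (0.1600, 0.1600, 0.1600)
v₁ − v₀ = (0.02000000, 0.02400000, 0.02800000)
applied force F = (2.5000, 3.0000, 3.5000)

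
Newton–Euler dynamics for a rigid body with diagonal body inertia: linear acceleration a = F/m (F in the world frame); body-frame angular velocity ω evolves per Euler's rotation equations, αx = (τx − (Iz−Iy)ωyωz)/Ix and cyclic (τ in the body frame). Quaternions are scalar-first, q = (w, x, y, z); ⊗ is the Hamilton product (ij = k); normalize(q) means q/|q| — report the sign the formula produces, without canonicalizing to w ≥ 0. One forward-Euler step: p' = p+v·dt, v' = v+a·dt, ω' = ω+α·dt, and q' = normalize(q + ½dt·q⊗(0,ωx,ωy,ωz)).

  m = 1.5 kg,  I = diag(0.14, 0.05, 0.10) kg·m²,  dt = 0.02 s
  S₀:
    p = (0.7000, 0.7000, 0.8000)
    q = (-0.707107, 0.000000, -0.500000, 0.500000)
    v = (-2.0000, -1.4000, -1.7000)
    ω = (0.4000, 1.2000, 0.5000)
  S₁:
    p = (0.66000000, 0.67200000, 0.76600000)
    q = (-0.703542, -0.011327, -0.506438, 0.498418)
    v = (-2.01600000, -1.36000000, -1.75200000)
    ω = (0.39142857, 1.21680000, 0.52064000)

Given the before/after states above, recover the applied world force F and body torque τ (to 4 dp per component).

F = (-1.2000, 3.0000, -3.9000)
τ = (-0.0300, 0.0500, 0.0600)

rate change Δω = (-0.00857143, 0.01680000, 0.02064000)
ω₀×(Iω₀) = (0.0300, 0.0080, -0.0432)
I·α + gyro = (-0.0300, 0.0500, 0.0600)
velocity change Δv = (-0.01600000, 0.04000000, -0.05200000)
F = m·Δv/dt = (-1.2000, 3.0000, -3.9000)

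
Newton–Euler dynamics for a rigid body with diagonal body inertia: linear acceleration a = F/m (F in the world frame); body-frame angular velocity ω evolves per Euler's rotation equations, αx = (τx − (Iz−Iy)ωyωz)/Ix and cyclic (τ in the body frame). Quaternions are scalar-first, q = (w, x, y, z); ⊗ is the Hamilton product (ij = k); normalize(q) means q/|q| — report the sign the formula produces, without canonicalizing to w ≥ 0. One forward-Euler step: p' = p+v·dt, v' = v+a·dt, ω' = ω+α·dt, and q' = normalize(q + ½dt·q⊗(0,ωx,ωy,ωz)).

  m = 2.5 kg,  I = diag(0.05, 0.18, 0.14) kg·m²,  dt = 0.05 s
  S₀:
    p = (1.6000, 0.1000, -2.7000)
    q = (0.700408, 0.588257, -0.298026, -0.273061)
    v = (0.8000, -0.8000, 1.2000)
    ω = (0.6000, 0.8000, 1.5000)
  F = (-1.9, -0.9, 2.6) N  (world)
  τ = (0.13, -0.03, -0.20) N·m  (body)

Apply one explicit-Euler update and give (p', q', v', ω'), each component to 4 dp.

gyro term ω×Iω = (-0.0480, -0.0810, 0.0624)
(τ − ω×Iω)/I = (3.5600, 0.2833, -1.8743)
new body rate ω' = (0.7780, 0.8142, 1.4063)
2q̇ = q⊗(0,ω) = (0.2950581, 0.1916546, -0.4858957, 1.7000332)
q + ½dt·q⊗(0,ω), renormalized = (0.7071, 0.5924, -0.3099, -0.2303)
a = (-0.7600, -0.3600, 1.0400)
p + v·dt = (1.6400, 0.0600, -2.6400)
new velocity v' = (0.7620, -0.8180, 1.2520)

p' = (1.6400, 0.0600, -2.6400)
q' = (0.7071, 0.5924, -0.3099, -0.2303)
v' = (0.7620, -0.8180, 1.2520)
ω' = (0.7780, 0.8142, 1.4063)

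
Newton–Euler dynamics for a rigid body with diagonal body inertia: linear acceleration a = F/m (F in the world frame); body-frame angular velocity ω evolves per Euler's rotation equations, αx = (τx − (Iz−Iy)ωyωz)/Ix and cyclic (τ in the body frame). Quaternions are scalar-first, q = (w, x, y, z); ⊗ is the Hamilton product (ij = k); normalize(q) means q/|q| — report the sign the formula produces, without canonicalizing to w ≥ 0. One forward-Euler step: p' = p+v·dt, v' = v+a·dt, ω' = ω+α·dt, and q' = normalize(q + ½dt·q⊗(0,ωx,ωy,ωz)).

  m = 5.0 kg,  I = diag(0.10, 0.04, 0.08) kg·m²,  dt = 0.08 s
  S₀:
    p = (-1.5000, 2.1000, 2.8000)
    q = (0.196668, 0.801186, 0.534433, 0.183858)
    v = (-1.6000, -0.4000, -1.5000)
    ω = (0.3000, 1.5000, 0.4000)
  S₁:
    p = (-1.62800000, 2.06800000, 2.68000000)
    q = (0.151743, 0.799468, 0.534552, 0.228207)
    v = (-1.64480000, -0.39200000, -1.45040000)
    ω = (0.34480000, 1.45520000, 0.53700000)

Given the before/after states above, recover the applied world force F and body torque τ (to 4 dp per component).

velocity change Δv = (-0.04480000, 0.00800000, 0.04960000)
applied force F = (-2.8000, 0.5000, 3.1000)
Δω = ω₁−ω₀ = (0.04480000, -0.04480000, 0.13700000)
I·α + gyro = (0.0800, -0.0200, 0.1100)

F = (-2.8000, 0.5000, 3.1000)
τ = (0.0800, -0.0200, 0.1100)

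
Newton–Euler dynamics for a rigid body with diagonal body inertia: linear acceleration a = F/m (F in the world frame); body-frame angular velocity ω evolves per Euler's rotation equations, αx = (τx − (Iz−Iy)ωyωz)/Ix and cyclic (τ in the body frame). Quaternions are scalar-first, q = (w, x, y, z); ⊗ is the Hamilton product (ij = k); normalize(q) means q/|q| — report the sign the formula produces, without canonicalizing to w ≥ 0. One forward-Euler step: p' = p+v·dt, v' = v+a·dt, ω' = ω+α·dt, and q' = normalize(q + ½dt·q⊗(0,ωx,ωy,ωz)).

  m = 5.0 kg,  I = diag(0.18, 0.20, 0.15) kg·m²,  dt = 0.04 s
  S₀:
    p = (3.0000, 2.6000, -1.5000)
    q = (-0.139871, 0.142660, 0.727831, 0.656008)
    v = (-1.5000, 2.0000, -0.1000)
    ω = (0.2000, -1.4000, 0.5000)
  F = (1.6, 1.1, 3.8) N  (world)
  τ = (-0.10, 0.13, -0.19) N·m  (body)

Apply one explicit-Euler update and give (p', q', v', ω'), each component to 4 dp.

angular accel α = (-0.7500, 0.6350, -1.2293)
ω' = ω + α·dt = (0.1700, -1.3746, 0.4508)
q⊗(0,ω) = (0.6624274, 1.2543525, 0.2556910, -0.4152257)
q + ½dt·q⊗(0,ω), renormalized = (-0.1266, 0.1677, 0.7326, 0.6474)
a = (0.3200, 0.2200, 0.7600)
p' = p + v·dt = (2.9400, 2.6800, -1.5040)
v' = v + a·dt = (-1.4872, 2.0088, -0.0696)

p' = (2.9400, 2.6800, -1.5040)
q' = (-0.1266, 0.1677, 0.7326, 0.6474)
v' = (-1.4872, 2.0088, -0.0696)
ω' = (0.1700, -1.3746, 0.4508)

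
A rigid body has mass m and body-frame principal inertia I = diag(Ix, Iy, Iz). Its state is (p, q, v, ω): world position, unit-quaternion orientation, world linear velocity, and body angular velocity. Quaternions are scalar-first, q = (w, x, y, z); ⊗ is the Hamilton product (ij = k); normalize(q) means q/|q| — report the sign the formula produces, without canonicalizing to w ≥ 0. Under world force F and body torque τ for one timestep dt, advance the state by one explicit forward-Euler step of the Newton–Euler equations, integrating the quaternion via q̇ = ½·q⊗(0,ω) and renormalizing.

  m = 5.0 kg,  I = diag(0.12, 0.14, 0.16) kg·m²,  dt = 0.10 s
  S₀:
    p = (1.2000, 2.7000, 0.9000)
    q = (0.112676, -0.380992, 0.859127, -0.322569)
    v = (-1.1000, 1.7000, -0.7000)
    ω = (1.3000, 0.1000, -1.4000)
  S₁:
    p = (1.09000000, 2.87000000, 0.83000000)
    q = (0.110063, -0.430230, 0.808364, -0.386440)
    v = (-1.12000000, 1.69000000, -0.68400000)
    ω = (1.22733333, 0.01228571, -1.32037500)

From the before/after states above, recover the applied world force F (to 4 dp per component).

velocity change Δv = (-0.02000000, -0.01000000, 0.01600000)
applied force F = (-1.0000, -0.5000, 0.8000)

F = (-1.0000, -0.5000, 0.8000)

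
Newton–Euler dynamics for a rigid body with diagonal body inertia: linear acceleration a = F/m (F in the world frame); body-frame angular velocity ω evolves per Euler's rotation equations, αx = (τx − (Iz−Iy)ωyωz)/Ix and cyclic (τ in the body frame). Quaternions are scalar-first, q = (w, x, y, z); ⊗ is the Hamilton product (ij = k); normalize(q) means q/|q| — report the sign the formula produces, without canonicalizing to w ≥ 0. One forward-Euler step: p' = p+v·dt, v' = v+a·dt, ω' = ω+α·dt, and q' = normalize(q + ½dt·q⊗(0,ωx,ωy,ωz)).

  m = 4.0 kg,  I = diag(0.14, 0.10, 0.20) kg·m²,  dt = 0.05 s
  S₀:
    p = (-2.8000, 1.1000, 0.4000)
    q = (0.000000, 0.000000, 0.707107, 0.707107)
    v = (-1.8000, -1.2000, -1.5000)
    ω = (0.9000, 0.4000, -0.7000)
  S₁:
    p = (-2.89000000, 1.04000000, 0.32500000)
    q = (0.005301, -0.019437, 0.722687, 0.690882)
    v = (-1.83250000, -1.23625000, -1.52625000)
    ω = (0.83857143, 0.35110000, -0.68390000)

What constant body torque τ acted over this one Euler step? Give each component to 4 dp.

rate change Δω = (-0.06142857, -0.04890000, 0.01610000)
precession coupling = (-0.0280, 0.0378, -0.0144)
I·α + gyro = (-0.2000, -0.0600, 0.0500)

τ = (-0.2000, -0.0600, 0.0500)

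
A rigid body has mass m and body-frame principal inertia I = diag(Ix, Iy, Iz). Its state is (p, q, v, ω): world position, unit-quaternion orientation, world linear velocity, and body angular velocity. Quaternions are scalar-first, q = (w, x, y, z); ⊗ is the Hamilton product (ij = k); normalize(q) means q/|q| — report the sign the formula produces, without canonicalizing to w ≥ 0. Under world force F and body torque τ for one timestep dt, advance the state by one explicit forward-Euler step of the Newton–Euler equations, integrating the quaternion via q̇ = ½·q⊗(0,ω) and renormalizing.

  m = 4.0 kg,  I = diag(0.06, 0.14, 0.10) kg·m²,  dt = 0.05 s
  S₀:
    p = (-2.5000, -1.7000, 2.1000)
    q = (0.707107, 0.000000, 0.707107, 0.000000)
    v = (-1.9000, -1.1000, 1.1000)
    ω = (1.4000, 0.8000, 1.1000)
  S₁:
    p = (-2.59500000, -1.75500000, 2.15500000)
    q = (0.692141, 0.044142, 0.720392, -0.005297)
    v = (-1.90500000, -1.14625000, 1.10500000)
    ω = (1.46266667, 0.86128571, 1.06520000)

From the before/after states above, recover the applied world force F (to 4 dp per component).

F = (-0.4000, -3.7000, 0.4000)

v₁ − v₀ = (-0.00500000, -0.04625000, 0.00500000)
m·(v₁−v₀)/dt = (-0.4000, -3.7000, 0.4000)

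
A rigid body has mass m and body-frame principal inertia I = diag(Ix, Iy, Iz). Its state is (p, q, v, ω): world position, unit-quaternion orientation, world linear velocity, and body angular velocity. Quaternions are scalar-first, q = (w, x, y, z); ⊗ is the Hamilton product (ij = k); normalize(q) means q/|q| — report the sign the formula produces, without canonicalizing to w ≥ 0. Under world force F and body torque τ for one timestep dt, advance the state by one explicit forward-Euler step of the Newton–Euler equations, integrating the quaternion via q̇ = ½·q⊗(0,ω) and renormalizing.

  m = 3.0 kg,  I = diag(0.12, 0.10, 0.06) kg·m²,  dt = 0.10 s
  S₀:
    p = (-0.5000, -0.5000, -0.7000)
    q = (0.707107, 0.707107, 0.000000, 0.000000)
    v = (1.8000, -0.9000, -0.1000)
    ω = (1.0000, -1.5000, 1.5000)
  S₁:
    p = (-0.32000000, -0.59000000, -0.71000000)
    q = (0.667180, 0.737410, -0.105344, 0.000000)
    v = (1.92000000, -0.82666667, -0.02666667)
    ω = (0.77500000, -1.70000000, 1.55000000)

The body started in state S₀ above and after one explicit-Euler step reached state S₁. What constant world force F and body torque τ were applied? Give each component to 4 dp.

F = (3.6000, 2.2000, 2.2000)
τ = (-0.1800, -0.1100, 0.0600)

Δω = ω₁−ω₀ = (-0.22500000, -0.20000000, 0.05000000)
τ = I·(Δω/dt) + ω₀×(Iω₀) = (-0.1800, -0.1100, 0.0600)
v₁ − v₀ = (0.12000000, 0.07333333, 0.07333333)
F = m·Δv/dt = (3.6000, 2.2000, 2.2000)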